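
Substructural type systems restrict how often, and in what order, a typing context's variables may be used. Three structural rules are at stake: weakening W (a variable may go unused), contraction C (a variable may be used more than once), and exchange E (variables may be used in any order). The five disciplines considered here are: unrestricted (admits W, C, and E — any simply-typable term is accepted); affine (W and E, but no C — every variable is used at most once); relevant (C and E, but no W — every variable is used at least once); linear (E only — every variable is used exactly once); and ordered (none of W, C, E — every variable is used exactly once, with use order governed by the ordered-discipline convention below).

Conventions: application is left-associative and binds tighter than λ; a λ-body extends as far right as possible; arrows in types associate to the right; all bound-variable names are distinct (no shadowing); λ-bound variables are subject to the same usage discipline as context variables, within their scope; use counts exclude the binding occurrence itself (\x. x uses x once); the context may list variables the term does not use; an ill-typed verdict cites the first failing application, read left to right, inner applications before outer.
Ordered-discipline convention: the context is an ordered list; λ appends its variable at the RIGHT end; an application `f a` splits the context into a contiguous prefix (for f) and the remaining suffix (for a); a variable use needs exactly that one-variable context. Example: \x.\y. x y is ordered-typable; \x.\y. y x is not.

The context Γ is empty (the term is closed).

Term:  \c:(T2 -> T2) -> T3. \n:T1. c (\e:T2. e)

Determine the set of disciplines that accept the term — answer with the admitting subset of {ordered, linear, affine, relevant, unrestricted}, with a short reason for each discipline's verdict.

admitted by: affine, unrestricted
usage: c (λ-bound): 1, n (λ-bound): 0, e (λ-bound): 1
left-to-right use order: c, e
typing: well-typed at ((T2 -> T2) -> T3) -> T1 -> T3
ordered ✗ (n never used (weakening))
linear ✗ (n never used (weakening))
affine ✓ (at most one use each (c, n, e))
relevant ✗ (n never used (weakening))
unrestricted ✓ (well-typed at ((T2 -> T2) -> T3) -> T1 -> T3; no restrictions here)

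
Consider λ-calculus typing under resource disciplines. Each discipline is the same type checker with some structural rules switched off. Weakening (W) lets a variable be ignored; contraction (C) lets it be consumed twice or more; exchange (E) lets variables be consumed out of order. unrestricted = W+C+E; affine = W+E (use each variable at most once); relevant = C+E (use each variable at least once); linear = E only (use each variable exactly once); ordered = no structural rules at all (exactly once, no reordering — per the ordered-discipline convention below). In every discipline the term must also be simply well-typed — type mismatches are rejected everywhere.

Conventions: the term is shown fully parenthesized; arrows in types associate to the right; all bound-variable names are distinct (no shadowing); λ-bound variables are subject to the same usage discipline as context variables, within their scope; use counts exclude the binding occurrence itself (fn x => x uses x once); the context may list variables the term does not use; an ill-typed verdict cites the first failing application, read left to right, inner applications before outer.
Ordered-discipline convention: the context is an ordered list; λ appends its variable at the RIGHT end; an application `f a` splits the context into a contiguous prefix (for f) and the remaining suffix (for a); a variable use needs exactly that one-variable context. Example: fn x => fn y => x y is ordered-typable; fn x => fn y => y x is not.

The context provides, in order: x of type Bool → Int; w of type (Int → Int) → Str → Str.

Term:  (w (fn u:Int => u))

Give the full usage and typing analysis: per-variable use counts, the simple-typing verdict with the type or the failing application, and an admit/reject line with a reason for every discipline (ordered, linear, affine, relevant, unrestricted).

counts: x: 0, w: 1, u (λ-bound): 1
order of uses: w, u
typing: well-typed — term : Str → Str
ordered: ✗, x left unused
linear: ✗, x left unused
affine: ✓, none of x, w, u used more than once
relevant: ✗, x left unused
unrestricted: ✓, well-typed at Str → Str; no restrictions here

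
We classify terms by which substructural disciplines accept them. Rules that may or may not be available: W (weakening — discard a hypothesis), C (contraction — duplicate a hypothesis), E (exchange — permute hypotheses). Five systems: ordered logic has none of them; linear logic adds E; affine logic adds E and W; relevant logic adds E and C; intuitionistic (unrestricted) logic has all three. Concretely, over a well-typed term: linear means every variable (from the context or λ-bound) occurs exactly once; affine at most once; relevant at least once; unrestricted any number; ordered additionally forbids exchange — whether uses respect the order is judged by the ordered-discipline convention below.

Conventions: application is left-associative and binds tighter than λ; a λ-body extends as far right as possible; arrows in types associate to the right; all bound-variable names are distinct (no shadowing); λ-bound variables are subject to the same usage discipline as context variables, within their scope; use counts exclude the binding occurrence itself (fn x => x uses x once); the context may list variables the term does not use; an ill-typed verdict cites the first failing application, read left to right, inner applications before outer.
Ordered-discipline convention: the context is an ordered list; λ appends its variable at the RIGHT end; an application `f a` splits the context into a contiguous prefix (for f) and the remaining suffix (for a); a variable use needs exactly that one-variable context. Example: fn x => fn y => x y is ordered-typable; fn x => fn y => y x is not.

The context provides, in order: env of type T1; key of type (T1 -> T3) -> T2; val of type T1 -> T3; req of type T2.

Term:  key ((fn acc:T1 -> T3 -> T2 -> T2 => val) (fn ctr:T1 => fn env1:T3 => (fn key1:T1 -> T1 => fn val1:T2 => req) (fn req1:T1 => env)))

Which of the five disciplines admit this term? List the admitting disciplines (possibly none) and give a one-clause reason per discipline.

admitting disciplines: affine, unrestricted
counts: env=1; key=1; val=1; req=1; acc (λ-bound)=0; ctr (λ-bound)=0; env1 (λ-bound)=0; key1 (λ-bound)=0; val1 (λ-bound)=0; req1 (λ-bound)=0
left-to-right use order: key, val, req, env
typing: well-typed — term : T2
ordered ✗ (needs weakening: acc, ctr, env1, key1, val1, req1 unused)
linear ✗ (needs weakening: acc, ctr, env1, key1, val1, req1 unused)
affine ✓ (at most one use each (env, key, val, req, acc, ctr, env1, key1, val1, req1))
relevant ✗ (needs weakening: acc, ctr, env1, key1, val1, req1 unused)
unrestricted ✓ (well-typed at T2; no restrictions here)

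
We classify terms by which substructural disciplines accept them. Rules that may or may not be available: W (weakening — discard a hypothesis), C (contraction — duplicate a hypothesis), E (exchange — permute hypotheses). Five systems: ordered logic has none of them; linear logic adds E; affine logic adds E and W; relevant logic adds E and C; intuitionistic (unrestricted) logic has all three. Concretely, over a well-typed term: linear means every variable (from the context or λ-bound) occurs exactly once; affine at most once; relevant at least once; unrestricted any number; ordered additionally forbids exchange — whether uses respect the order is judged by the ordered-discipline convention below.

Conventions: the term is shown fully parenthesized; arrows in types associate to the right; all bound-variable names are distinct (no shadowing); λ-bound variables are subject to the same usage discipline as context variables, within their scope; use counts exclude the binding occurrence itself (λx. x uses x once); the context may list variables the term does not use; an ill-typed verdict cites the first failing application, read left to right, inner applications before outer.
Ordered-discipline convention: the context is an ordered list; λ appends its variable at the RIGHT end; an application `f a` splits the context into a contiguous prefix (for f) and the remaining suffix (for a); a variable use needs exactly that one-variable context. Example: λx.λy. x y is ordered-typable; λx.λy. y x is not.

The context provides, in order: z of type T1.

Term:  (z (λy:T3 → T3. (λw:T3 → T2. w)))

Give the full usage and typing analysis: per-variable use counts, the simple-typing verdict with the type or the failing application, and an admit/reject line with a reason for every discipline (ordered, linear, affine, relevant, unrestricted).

variable uses: z ×1; y (λ-bound) ×0; w (λ-bound) ×1
use order (left to right): z, w
typing: ill-typed: non-function type T1 applied to an argument
ordered: ✗ — not simply typable
linear: ✗ — fails simple typing
affine: ✗ — a type mismatch blocks all five
relevant: ✗ — the type mismatch rejects it
unrestricted: ✗ — not simply typable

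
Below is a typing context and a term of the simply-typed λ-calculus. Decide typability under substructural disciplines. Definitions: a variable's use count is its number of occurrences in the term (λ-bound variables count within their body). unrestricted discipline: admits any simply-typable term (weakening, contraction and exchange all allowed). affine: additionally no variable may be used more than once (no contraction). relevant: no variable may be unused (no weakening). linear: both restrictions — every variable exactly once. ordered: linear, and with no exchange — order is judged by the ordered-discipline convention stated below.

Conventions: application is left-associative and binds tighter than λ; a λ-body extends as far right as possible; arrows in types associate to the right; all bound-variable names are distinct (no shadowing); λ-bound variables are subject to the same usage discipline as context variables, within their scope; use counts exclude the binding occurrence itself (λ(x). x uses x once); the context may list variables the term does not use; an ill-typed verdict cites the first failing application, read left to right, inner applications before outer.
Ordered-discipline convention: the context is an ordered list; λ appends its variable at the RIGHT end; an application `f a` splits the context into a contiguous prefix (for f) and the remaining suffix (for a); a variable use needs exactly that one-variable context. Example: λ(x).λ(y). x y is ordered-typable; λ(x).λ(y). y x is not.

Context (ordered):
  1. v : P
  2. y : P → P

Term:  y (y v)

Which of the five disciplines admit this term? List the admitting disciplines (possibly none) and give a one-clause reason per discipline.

admitted by: relevant, unrestricted
variable uses: v ×1; y ×2
use order (left to right): y, y, v
typing: ✓ — P
ordered: ✗ — y ×2 used more than once (contraction)
linear: ✗ — y ×2 used more than once (contraction)
affine: ✗ — y ×2 used more than once (contraction)
relevant: ✓ — at least one use each (v, y)
unrestricted: ✓ — typability at P is all that's needed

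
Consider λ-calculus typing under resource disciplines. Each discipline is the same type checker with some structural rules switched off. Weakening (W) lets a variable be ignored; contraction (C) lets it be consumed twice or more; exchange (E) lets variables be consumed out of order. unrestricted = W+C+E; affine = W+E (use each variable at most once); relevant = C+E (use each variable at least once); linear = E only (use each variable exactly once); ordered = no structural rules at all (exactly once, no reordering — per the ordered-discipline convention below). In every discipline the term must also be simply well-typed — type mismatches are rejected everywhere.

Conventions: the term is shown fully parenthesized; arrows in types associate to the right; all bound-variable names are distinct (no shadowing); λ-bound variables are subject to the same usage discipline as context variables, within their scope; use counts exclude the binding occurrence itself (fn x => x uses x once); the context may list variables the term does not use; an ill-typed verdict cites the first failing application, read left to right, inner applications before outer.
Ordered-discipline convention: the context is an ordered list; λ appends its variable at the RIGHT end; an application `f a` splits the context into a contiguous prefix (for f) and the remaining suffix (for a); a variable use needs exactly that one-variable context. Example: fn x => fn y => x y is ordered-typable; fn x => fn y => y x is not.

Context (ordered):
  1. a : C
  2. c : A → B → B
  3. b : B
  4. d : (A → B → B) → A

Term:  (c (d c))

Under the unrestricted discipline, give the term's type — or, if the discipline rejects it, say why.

term : B → B
use counts: a ×0, c ×2, b ×0, d ×1
left-to-right use order: c, d, c
typing: the term checks, with type B → B
all disciplines: ordered ✗, linear ✗, affine ✗, relevant ✗, unrestricted ✓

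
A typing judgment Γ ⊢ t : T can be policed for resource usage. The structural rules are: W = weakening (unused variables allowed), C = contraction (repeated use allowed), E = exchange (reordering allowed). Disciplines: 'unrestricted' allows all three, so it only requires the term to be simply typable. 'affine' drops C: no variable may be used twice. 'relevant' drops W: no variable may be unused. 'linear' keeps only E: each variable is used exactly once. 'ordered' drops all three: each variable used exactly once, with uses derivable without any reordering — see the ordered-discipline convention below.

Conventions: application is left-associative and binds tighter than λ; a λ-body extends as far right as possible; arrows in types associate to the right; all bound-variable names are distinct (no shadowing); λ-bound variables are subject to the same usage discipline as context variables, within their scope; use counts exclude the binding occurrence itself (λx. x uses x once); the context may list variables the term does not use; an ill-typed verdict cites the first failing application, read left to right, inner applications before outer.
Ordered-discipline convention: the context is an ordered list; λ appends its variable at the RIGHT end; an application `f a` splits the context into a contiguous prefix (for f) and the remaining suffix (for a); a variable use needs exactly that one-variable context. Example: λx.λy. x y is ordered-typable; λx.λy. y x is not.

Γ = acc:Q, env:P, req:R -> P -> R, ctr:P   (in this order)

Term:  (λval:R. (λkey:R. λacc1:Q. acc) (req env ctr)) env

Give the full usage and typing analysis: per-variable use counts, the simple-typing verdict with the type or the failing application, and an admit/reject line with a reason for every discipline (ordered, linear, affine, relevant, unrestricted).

counts: acc ×1; env ×2; req ×1; ctr ×1; val [bound] ×0; key [bound] ×0; acc1 [bound] ×0
order of uses: acc, req, env, ctr, env
typing: ill-typed: a function awaiting R gets P
ordered: ✗ — a type mismatch blocks all five
linear: ✗ — the type mismatch rejects it
affine: ✗ — not simply typable
relevant: ✗ — fails simple typing
unrestricted: ✗ — a type mismatch blocks all five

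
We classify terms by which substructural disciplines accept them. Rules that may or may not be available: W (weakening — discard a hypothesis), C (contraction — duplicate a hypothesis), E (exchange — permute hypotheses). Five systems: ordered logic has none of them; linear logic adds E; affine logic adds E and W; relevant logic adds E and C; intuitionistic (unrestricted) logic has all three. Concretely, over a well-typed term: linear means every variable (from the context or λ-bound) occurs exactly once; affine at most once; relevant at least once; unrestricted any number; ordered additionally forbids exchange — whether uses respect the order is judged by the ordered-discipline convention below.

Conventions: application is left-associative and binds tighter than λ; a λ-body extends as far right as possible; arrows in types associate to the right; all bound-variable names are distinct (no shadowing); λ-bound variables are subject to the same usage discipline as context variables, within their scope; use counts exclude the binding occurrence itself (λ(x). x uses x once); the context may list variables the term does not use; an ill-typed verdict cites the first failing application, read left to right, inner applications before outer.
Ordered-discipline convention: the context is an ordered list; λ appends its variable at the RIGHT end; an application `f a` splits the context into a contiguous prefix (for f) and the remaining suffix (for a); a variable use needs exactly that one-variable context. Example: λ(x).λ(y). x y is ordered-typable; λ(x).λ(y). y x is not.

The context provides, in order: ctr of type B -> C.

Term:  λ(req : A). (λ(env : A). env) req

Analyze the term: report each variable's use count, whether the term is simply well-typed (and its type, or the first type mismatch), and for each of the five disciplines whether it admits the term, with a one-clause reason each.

variable uses: ctr: 0; req [bound]: 1; env [bound]: 1
left-to-right use order: env, req
typing: ✓ — A -> A
ordered ✗ (unused: ctr — weakening required)
linear ✗ (unused: ctr — weakening required)
affine ✓ (ctr, req, env: no repeats, contraction unneeded)
relevant ✗ (unused: ctr — weakening required)
unrestricted ✓ (type-checks (A -> A) and nothing is barred)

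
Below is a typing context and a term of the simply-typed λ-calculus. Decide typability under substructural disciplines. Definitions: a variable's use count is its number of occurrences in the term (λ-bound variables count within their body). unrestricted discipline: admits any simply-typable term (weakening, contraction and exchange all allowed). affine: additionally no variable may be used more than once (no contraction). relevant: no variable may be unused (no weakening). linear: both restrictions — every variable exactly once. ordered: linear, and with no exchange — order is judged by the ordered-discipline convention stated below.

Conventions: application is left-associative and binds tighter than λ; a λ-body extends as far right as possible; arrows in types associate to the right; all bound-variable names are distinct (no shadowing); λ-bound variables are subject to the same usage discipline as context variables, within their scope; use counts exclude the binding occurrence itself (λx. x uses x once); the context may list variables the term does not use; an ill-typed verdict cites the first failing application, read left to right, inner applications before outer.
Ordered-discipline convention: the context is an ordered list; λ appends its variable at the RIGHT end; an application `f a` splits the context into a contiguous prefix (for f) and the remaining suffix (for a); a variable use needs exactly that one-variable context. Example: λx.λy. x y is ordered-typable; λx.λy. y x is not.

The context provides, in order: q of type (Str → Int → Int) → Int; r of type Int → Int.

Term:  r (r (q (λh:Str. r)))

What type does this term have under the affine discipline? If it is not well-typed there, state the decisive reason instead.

not well-typed under affine — needs contraction — r ×3
counts: q: 1×, r: 3×, h (bound): 0×
left-to-right use order: r, r, q, r
typing: well-typed — term : Int
all disciplines: ordered ✗, linear ✗, affine ✗, relevant ✗, unrestricted ✓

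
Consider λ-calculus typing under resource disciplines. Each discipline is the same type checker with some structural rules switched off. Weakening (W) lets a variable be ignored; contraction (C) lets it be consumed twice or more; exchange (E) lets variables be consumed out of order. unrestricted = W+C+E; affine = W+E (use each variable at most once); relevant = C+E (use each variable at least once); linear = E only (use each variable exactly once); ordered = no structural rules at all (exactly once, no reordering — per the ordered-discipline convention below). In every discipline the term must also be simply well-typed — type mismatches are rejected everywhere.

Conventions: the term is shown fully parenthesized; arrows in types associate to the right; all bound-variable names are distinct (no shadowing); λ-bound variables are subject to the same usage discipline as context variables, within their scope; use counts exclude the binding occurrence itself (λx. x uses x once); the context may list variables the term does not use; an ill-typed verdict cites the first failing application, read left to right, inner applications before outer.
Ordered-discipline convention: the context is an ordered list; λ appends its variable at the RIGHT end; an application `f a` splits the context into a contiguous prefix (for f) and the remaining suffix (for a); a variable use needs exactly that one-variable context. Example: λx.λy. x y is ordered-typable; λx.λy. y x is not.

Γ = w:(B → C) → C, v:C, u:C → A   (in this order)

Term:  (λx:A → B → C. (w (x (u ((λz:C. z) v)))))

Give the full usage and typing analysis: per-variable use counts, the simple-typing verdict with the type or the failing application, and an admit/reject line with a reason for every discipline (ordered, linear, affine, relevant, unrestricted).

variable uses: w: 1×, v: 1×, u: 1×, x (bound): 1×, z (bound): 1×
use order (left to right): w, x, u, z, v
typing: well-typed — term : (A → B → C) → C
ordered: ✗, needs exchange: uses follow w, x, u, z, v
linear: ✓, each of w, v, u, x, z used exactly once
affine: ✓, no duplicate uses among w, v, u, x, z
relevant: ✓, w, v, u, x, z: all used, weakening unneeded
unrestricted: ✓, well-typed at (A → B → C) → C; no restrictions here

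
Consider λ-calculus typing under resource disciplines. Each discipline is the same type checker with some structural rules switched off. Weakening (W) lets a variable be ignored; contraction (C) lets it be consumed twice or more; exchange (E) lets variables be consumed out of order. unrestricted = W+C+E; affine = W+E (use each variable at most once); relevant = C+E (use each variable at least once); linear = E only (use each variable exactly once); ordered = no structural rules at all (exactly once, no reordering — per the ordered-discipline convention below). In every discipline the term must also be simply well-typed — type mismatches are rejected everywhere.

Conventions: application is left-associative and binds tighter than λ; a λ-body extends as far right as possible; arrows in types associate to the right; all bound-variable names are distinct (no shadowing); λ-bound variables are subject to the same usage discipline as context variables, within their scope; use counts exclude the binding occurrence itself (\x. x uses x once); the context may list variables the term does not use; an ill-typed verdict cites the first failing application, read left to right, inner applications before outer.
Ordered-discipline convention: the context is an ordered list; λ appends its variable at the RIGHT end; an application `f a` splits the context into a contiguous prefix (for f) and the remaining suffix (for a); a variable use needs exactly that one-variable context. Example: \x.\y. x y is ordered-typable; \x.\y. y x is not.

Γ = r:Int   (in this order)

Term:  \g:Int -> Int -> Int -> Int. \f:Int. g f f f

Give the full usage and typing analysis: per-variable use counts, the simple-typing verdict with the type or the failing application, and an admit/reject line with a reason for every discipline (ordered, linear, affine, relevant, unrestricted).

variable uses: r: 0×; g [bound]: 1×; f [bound]: 3×
order of uses: g, f, f, f
typing: well-typed — term : (Int -> Int -> Int -> Int) -> Int -> Int
ordered: ✗ — needs contraction — f ×3; r never used (weakening)
linear: ✗ — needs contraction — f ×3; r never used (weakening)
affine: ✗ — needs contraction — f ×3
relevant: ✗ — r never used (weakening)
unrestricted: ✓ — typability at (Int -> Int -> Int -> Int) -> Int -> Int is all that's needed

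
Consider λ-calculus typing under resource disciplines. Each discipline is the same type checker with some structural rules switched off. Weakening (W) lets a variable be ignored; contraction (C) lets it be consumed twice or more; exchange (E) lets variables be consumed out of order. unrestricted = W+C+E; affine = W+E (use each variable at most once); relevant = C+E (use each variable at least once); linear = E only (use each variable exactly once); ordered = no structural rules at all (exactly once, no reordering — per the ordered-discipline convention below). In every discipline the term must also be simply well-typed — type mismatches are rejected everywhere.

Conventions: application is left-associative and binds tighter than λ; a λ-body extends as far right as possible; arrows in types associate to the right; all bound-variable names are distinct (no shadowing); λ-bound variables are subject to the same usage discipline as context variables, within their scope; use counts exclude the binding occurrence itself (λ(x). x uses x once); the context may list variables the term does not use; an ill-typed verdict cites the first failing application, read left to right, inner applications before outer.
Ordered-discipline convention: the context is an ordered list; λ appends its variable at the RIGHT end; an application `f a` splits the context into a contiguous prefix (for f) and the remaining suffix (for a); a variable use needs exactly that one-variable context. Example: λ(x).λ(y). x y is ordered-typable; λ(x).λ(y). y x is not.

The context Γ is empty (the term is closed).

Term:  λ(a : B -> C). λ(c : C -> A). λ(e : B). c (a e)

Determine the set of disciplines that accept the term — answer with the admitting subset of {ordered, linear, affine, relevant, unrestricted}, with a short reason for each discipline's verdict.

admitted in: linear, affine, relevant, unrestricted
counts: a (λ-bound) ×1; c (λ-bound) ×1; e (λ-bound) ×1
use order (left to right): c, a, e
typing: ✓ — (B -> C) -> (C -> A) -> B -> A
ordered: ✗ — no ordered split (uses run c, a, e)
linear: ✓ — single use per variable (a, c, e)
affine: ✓ — no duplicate uses among a, c, e
relevant: ✓ — none of a, c, e goes unused
unrestricted: ✓ — type-checks ((B -> C) -> (C -> A) -> B -> A) and nothing is barred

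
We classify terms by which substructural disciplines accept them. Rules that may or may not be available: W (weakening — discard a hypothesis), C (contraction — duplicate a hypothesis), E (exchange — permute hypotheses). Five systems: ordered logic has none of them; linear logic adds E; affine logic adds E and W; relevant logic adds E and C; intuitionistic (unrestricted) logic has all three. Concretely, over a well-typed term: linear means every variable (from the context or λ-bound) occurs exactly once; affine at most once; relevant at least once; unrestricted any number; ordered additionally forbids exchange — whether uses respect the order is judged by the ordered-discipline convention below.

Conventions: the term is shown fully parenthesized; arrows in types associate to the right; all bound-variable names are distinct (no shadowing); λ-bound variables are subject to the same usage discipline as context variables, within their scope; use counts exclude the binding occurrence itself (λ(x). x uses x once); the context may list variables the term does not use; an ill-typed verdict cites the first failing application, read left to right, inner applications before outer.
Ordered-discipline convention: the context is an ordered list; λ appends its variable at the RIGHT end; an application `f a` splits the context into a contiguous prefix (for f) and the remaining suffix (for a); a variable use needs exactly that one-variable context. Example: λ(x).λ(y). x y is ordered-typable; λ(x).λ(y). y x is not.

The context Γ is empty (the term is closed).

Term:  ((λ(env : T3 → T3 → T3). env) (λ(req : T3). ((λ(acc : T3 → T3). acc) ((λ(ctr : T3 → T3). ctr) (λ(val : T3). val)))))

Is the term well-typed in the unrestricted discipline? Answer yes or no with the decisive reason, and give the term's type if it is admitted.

yes — simply typable at T3 → T3 → T3; W, C, E all held; term : T3 → T3 → T3
use counts: env [bound] ×1, req [bound] ×0, acc [bound] ×1, ctr [bound] ×1, val [bound] ×1
uses in reading order: env, acc, ctr, val
typing: ✓ — T3 → T3 → T3
all disciplines: ordered ✗ · linear ✗ · affine ✓ · relevant ✗ · unrestricted ✓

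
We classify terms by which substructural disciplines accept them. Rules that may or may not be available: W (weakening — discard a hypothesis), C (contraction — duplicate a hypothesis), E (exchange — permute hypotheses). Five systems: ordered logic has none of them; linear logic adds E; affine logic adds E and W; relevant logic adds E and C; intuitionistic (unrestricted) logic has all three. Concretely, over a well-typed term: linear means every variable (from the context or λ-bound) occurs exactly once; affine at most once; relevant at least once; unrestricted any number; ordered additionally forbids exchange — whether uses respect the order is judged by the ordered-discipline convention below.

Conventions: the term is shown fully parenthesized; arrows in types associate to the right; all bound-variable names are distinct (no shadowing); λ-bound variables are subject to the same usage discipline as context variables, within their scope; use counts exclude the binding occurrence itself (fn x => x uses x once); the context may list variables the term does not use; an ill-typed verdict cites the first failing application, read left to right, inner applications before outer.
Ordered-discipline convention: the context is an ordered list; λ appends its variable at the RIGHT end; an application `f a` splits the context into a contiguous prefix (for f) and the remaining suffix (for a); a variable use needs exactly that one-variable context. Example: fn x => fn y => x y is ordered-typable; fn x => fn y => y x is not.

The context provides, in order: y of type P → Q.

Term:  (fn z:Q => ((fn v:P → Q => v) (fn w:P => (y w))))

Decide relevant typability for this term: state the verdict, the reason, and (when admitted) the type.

no — z never used (weakening)
variable uses: y: 1; z [bound]: 0; v [bound]: 1; w [bound]: 1
left-to-right use order: v, y, w
typing: well-typed at Q → P → Q
all disciplines: ordered ✗; linear ✗; affine ✓; relevant ✗; unrestricted ✓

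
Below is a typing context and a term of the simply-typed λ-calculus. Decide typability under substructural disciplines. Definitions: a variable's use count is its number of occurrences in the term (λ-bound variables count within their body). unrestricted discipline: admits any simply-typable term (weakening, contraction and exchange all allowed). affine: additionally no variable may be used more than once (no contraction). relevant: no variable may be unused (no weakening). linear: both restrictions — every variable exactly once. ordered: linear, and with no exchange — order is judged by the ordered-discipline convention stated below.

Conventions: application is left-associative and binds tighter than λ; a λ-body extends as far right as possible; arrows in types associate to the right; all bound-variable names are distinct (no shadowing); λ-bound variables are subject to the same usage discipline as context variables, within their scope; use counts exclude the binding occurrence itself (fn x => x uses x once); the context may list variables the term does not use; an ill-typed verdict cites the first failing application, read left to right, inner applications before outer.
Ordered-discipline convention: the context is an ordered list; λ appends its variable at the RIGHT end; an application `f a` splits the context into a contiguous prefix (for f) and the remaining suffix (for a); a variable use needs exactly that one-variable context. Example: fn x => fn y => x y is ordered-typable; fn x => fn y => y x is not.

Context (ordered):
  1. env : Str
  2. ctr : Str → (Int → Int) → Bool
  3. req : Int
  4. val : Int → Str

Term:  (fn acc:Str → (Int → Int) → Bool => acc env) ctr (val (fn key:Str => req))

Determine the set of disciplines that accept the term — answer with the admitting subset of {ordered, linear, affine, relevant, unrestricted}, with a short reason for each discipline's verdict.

admitting disciplines: none
variable uses: env: 1; ctr: 1; req: 1; val: 1; acc (λ-bound): 1; key (λ-bound): 0
left-to-right use order: acc, env, ctr, val, req
typing: ill-typed: an argument Str → Int mismatches the expected Int
ordered: ✗, a type mismatch blocks all five
linear: ✗, the type mismatch rejects it
affine: ✗, not simply typable
relevant: ✗, fails simple typing
unrestricted: ✗, a type mismatch blocks all five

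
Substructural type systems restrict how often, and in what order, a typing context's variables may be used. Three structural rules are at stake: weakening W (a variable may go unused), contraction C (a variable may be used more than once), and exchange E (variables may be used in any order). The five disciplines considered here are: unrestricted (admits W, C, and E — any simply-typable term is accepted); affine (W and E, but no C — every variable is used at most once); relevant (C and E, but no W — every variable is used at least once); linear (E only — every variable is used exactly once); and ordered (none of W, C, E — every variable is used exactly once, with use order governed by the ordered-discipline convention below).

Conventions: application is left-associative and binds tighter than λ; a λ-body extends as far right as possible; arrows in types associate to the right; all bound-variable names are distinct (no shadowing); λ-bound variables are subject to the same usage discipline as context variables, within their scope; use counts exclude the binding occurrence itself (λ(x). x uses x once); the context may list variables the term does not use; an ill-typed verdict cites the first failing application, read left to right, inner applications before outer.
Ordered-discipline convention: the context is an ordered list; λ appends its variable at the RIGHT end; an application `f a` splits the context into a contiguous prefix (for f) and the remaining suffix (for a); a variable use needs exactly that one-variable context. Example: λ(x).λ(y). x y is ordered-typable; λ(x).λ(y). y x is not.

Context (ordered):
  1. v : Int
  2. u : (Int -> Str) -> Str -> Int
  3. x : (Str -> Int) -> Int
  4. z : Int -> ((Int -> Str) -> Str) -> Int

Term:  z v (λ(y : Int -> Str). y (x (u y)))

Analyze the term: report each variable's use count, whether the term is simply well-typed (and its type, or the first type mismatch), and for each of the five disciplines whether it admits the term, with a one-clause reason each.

use counts: v=1; u=1; x=1; z=1; y [bound]=2
order of uses: z, v, y, x, u, y
typing: the term checks, with type Int
ordered ✗ (repeated use of y ×2)
linear ✗ (repeated use of y ×2)
affine ✗ (repeated use of y ×2)
relevant ✓ (none of v, u, x, z, y goes unused)
unrestricted ✓ (simply typable at Int; W, C, E all held)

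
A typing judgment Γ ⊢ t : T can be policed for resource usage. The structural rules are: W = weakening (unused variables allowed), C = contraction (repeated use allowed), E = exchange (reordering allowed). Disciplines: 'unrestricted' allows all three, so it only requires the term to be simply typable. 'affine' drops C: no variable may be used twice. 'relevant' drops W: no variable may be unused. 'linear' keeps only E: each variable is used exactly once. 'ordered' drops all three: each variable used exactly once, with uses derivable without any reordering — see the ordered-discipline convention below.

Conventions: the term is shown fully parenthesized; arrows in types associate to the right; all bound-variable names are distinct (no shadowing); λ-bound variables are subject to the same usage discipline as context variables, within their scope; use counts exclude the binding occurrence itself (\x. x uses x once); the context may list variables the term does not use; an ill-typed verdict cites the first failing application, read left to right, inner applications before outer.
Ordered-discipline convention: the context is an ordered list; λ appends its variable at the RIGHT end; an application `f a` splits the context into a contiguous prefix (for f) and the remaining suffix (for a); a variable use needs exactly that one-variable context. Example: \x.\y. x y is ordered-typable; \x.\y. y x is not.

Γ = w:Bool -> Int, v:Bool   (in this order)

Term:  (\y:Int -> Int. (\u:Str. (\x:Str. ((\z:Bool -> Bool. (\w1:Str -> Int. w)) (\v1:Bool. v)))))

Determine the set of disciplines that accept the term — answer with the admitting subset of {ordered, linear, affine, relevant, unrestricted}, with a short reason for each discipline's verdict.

admitted in: affine, unrestricted
variable uses: w=1; v=1; y [bound]=0; u [bound]=0; x [bound]=0; z [bound]=0; w1 [bound]=0; v1 [bound]=0
use order (left to right): w, v
typing: the term checks, with type (Int -> Int) -> Str -> Str -> (Str -> Int) -> Bool -> Int
ordered: ✗, needs weakening: y, u, x, z, w1, v1 unused
linear: ✗, needs weakening: y, u, x, z, w1, v1 unused
affine: ✓, w, v, y, u, x, z, w1, v1: no repeats, contraction unneeded
relevant: ✗, needs weakening: y, u, x, z, w1, v1 unused
unrestricted: ✓, well-typed at (Int -> Int) -> Str -> Str -> (Str -> Int) -> Bool -> Int; no restrictions here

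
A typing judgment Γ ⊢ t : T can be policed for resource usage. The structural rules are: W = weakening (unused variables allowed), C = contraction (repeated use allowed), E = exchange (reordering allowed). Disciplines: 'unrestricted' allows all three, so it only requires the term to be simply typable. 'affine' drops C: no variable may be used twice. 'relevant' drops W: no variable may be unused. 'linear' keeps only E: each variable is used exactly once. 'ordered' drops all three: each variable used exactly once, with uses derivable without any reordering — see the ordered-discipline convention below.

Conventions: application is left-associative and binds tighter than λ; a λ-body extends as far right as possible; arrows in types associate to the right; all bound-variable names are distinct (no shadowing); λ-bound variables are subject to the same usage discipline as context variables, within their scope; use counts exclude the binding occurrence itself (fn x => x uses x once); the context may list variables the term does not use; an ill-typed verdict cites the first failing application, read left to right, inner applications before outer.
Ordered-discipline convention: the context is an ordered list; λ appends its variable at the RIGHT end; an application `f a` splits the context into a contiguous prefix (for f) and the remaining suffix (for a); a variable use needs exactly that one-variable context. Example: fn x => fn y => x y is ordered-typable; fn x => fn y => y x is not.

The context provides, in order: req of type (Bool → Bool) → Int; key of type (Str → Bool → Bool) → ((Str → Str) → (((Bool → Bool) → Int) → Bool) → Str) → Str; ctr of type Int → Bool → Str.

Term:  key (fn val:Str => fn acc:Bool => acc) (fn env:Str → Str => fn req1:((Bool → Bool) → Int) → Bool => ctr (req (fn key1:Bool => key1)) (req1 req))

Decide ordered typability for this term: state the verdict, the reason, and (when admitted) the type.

no — uses contraction: req ×2; needs weakening: val, env unused
variable uses: req=2; key=1; ctr=1; val (bound)=0; acc (bound)=1; env (bound)=0; req1 (bound)=1; key1 (bound)=1
order of uses: key, acc, ctr, req, key1, req1, req
typing: the term checks, with type Str
all disciplines: ordered ✗ · linear ✗ · affine ✗ · relevant ✗ · unrestricted ✓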